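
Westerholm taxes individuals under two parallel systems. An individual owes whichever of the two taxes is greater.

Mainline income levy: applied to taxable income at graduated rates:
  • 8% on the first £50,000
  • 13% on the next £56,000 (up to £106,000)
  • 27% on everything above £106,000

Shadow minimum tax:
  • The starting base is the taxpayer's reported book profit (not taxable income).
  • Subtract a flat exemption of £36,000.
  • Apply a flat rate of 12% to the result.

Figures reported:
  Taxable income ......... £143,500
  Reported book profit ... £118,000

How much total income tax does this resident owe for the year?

£21,405

Shadow minimum tax:
  Base (reported book profit): £118,000
  Less exemption £36,000 → base £82,000
  £82,000 × 12% = £9,840

Mainline income levy:
  £50,000 × 8% = £4,000
  £56,000 × 13% = £7,280
  £37,500 × 27% = £10,125
  → £21,405

£21,405 > £9,840, so the mainline income levy governs.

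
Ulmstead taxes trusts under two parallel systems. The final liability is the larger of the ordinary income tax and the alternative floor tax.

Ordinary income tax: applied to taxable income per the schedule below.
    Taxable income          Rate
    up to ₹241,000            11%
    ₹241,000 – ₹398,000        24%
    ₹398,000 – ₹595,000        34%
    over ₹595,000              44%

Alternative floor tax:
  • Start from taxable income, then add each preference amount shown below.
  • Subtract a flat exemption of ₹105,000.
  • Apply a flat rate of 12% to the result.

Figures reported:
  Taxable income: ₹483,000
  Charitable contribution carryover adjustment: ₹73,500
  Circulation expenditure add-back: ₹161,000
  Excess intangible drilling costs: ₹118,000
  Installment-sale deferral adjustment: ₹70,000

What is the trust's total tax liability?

₹96,060

Alternative floor tax:
  Adjusted income: ₹483,000 + ₹73,500 + ₹161,000 + ₹118,000 + ₹70,000 = ₹905,500
  Less exemption ₹105,000 → base ₹800,500
  ₹800,500 × 12% = ₹96,060

Ordinary income tax:
  ₹241,000 × 11% = ₹26,510
  ₹157,000 × 24% = ₹37,680
  ₹85,000 × 34% = ₹28,900
  → ₹93,090

₹96,060 > ₹93,090, so the alternative floor tax is the binding amount.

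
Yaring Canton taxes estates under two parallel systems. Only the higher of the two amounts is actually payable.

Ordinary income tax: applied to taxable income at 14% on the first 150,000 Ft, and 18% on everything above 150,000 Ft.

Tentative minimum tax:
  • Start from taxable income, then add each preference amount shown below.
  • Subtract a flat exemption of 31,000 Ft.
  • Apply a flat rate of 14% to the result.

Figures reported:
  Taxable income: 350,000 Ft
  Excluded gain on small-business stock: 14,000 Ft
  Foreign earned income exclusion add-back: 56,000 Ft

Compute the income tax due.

Ordinary income tax:
  150,000 Ft × 14% = 21,000 Ft
  200,000 Ft × 18% = 36,000 Ft
  → 57,000 Ft

Tentative minimum tax:
  Adjusted income: 350,000 Ft + 14,000 Ft + 56,000 Ft = 420,000 Ft
  Less exemption 31,000 Ft → base 389,000 Ft
  389,000 Ft × 14% = 54,460 Ft

57,000 Ft > 54,460 Ft, so the ordinary income tax governs.

57,000 Ft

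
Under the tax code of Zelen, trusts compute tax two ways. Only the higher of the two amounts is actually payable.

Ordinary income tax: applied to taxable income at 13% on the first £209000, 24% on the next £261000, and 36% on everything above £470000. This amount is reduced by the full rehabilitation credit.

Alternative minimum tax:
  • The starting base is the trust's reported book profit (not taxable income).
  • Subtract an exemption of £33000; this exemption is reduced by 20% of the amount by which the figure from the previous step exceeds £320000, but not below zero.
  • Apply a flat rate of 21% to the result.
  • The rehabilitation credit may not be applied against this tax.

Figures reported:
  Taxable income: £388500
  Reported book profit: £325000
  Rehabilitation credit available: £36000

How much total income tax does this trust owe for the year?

£61530

Ordinary income tax:
  £209000 × 13% = £27170
  £179500 × 24% = £43080
  → £70250
  Less rehabilitation credit £36000 → £34250

Alternative minimum tax:
  Base (reported book profit): £325000
  Exemption: £33000 − 20% × (£325000 − £320000) = £33000 − £1000 = £32000
  Base: £325000 − £32000 = £293000
  £293000 × 21% = £61530

£61530 > £34250, so the alternative minimum tax is the binding amount.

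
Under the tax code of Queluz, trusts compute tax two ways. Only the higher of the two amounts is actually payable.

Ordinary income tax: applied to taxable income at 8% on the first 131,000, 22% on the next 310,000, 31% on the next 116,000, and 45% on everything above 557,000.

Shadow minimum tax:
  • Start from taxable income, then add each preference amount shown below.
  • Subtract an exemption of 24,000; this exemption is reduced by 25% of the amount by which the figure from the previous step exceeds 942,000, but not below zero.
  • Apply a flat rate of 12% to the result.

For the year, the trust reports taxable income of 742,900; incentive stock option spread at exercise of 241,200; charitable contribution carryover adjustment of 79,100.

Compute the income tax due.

Ordinary income tax:
  131,000 × 8% = 10,480
  310,000 × 22% = 68,200
  116,000 × 31% = 35,960
  185,900 × 45% = 83,655
  → 198,295

Shadow minimum tax:
  Adjusted income: 742,900 + 241,200 + 79,100 = 1,063,200
  Exemption: 25% × (1,063,200 − 942,000) = 30,300 ≥ 24,000, so the exemption is fully phased out
  Base: 1,063,200 − 0 = 1,063,200
  1,063,200 × 12% = 127,584

198,295 > 127,584, so the ordinary income tax governs.

198,295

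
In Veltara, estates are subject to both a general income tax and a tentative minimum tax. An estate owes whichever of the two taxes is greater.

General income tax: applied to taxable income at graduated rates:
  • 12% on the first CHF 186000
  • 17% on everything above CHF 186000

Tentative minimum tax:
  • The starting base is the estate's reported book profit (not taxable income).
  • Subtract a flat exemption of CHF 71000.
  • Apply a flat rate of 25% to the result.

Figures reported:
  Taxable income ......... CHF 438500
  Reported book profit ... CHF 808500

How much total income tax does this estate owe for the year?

CHF 184375

General income tax:
  CHF 186000 × 12% = CHF 22320
  CHF 252500 × 17% = CHF 42925
  → CHF 65245

Tentative minimum tax:
  Base (reported book profit): CHF 808500
  Less exemption CHF 71000 → base CHF 737500
  CHF 737500 × 25% = CHF 184375

CHF 184375 > CHF 65245, so the tentative minimum tax is the binding amount.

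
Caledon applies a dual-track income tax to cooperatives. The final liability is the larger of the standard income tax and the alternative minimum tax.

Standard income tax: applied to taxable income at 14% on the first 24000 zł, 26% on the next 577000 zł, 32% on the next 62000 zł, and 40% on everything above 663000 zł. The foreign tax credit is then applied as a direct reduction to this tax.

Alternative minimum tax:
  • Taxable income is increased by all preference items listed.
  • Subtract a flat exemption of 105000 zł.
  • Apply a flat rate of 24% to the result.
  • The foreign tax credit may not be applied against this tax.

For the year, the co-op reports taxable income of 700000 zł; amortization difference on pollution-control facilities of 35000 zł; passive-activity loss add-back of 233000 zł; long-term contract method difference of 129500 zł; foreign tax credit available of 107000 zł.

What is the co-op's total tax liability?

238200 zł

Alternative minimum tax:
  Adjusted income: 700000 zł + 35000 zł + 233000 zł + 129500 zł = 1097500 zł
  Less exemption 105000 zł → base 992500 zł
  992500 zł × 24% = 238200 zł

Standard income tax:
  24000 zł × 14% = 3360 zł
  577000 zł × 26% = 150020 zł
  62000 zł × 32% = 19840 zł
  37000 zł × 40% = 14800 zł
  → 188020 zł
  Less foreign tax credit 107000 zł → 81020 zł

238200 zł > 81020 zł, so the alternative minimum tax is the binding amount.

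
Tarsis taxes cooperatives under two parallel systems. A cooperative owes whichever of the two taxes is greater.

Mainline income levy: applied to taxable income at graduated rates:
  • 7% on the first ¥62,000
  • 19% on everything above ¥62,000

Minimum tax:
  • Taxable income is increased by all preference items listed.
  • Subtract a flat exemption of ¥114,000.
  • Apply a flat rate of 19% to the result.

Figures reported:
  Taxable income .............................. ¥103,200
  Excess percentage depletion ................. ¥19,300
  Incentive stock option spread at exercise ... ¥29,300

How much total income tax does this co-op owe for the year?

Mainline income levy:
  ¥62,000 × 7% = ¥4,340
  ¥41,200 × 19% = ¥7,828
  → ¥12,168

Minimum tax:
  Adjusted income: ¥103,200 + ¥19,300 + ¥29,300 = ¥151,800
  Less exemption ¥114,000 → base ¥37,800
  ¥37,800 × 19% = ¥7,182

¥12,168 > ¥7,182, so the mainline income levy governs.

¥12,168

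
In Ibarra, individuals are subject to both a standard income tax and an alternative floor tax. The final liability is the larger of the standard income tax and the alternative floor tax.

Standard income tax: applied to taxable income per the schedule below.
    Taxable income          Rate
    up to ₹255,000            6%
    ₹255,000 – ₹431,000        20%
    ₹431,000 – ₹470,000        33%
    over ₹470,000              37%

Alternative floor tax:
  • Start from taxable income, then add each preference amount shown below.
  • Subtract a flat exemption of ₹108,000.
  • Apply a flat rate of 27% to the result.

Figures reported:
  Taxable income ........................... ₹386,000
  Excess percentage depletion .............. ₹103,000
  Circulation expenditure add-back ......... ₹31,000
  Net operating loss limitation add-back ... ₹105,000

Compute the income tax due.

₹139,590

Standard income tax:
  ₹255,000 × 6% = ₹15,300
  ₹131,000 × 20% = ₹26,200
  → ₹41,500

Alternative floor tax:
  Adjusted income: ₹386,000 + ₹103,000 + ₹31,000 + ₹105,000 = ₹625,000
  Less exemption ₹108,000 → base ₹517,000
  ₹517,000 × 27% = ₹139,590

₹139,590 > ₹41,500, so the alternative floor tax is the binding amount.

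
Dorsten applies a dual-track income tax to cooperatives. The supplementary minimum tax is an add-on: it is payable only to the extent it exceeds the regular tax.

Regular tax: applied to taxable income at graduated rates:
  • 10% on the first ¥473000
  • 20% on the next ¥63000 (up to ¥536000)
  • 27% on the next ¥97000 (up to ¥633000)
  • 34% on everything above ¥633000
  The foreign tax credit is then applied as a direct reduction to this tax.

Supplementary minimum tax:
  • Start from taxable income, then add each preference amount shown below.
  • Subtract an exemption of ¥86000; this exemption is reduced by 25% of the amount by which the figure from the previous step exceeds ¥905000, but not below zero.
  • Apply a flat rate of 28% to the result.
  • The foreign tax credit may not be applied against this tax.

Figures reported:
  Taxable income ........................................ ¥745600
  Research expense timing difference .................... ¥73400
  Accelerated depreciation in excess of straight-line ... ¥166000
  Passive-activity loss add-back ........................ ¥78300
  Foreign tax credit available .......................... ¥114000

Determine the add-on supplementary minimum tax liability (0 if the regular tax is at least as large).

Supplementary minimum tax:
  Adjusted income: ¥745600 + ¥73400 + ¥166000 + ¥78300 = ¥1063300
  Exemption: ¥86000 − 25% × (¥1063300 − ¥905000) = ¥86000 − ¥39575 = ¥46425
  Base: ¥1063300 − ¥46425 = ¥1016875
  ¥1016875 × 28% = ¥284725

Regular tax:
  ¥473000 × 10% = ¥47300
  ¥63000 × 20% = ¥12600
  ¥97000 × 27% = ¥26190
  ¥112600 × 34% = ¥38284
  → ¥124374
  Less foreign tax credit ¥114000 → ¥10374

Excess of supplementary minimum tax over regular tax: ¥284725 − ¥10374 = ¥274351.

¥274351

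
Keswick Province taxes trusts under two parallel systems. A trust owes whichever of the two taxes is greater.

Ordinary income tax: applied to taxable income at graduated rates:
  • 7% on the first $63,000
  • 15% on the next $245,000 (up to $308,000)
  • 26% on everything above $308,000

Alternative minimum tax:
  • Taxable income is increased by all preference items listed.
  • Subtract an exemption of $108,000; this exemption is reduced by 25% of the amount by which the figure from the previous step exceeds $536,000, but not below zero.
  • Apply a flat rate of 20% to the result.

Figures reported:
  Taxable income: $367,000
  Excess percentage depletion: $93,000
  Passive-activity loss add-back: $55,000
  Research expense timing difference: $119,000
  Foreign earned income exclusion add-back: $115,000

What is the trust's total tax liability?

$138,850

Alternative minimum tax:
  Adjusted income: $367,000 + $93,000 + $55,000 + $119,000 + $115,000 = $749,000
  Exemption: $108,000 − 25% × ($749,000 − $536,000) = $108,000 − $53,250 = $54,750
  Base: $749,000 − $54,750 = $694,250
  $694,250 × 20% = $138,850

Ordinary income tax:
  $63,000 × 7% = $4,410
  $245,000 × 15% = $36,750
  $59,000 × 26% = $15,340
  → $56,500

$138,850 > $56,500, so the alternative minimum tax is the binding amount.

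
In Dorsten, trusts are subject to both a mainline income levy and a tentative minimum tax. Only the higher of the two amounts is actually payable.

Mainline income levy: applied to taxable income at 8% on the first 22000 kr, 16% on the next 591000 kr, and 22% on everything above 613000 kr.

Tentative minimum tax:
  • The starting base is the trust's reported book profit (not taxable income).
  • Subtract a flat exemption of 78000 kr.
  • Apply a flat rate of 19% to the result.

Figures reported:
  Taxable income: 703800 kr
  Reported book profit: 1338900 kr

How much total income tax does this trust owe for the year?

Tentative minimum tax:
  Base (reported book profit): 1338900 kr
  Less exemption 78000 kr → base 1260900 kr
  1260900 kr × 19% = 239571 kr

Mainline income levy:
  22000 kr × 8% = 1760 kr
  591000 kr × 16% = 94560 kr
  90800 kr × 22% = 19976 kr
  → 116296 kr

239571 kr > 116296 kr, so the tentative minimum tax is the binding amount.

239571 kr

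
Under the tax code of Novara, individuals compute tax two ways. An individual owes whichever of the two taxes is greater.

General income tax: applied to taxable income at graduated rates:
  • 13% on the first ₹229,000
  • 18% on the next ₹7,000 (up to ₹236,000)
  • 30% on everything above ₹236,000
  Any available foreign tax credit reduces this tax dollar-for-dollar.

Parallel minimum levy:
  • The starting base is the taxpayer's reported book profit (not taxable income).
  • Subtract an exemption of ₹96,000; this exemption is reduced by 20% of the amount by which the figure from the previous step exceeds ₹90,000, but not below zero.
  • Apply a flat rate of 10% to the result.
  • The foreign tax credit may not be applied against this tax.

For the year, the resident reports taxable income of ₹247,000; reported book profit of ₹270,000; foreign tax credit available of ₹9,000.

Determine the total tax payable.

Parallel minimum levy:
  Base (reported book profit): ₹270,000
  Exemption: ₹96,000 − 20% × (₹270,000 − ₹90,000) = ₹96,000 − ₹36,000 = ₹60,000
  Base: ₹270,000 − ₹60,000 = ₹210,000
  ₹210,000 × 10% = ₹21,000

General income tax:
  ₹229,000 × 13% = ₹29,770
  ₹7,000 × 18% = ₹1,260
  ₹11,000 × 30% = ₹3,300
  → ₹34,330
  Less foreign tax credit ₹9,000 → ₹25,330

₹25,330 > ₹21,000, so the general income tax governs.

₹25,330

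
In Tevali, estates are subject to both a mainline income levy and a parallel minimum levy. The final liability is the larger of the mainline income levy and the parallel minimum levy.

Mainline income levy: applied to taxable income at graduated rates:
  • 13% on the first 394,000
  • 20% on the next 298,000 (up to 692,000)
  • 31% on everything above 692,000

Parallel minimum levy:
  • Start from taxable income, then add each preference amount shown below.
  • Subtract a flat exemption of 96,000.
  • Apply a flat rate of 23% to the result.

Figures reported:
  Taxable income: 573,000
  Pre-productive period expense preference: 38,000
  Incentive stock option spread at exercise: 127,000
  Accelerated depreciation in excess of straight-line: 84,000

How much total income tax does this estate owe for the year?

Parallel minimum levy:
  Adjusted income: 573,000 + 38,000 + 127,000 + 84,000 = 822,000
  Less exemption 96,000 → base 726,000
  726,000 × 23% = 166,980

Mainline income levy:
  394,000 × 13% = 51,220
  179,000 × 20% = 35,800
  → 87,020

166,980 > 87,020, so the parallel minimum levy is the binding amount.

166,980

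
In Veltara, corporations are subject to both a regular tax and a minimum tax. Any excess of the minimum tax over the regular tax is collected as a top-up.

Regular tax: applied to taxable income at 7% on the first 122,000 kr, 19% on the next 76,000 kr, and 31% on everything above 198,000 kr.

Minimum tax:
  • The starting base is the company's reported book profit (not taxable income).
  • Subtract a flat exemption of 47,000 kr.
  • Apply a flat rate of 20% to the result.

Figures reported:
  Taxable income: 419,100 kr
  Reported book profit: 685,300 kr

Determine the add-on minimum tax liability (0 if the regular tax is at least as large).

36,139 kr

Minimum tax:
  Base (reported book profit): 685,300 kr
  Less exemption 47,000 kr → base 638,300 kr
  638,300 kr × 20% = 127,660 kr

Regular tax:
  122,000 kr × 7% = 8,540 kr
  76,000 kr × 19% = 14,440 kr
  221,100 kr × 31% = 68,541 kr
  → 91,521 kr

Excess of minimum tax over regular tax: 127,660 kr − 91,521 kr = 36,139 kr.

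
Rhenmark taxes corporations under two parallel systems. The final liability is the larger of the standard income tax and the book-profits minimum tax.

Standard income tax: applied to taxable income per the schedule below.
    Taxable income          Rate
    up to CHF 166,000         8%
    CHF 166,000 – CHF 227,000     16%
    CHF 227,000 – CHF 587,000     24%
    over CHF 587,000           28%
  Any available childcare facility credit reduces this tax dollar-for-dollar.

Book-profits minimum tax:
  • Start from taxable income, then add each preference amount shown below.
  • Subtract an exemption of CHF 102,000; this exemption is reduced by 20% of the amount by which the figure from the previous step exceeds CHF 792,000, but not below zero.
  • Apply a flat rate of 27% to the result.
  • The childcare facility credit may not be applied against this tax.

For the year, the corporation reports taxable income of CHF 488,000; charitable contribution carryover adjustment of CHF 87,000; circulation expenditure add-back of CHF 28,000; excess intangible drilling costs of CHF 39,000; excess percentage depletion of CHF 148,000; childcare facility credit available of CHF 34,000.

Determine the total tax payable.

Book-profits minimum tax:
  Adjusted income: CHF 488,000 + CHF 87,000 + CHF 28,000 + CHF 39,000 + CHF 148,000 = CHF 790,000
  Exemption: CHF 790,000 ≤ CHF 792,000, so full CHF 102,000 applies
  Base: CHF 790,000 − CHF 102,000 = CHF 688,000
  CHF 688,000 × 27% = CHF 185,760

Standard income tax:
  CHF 166,000 × 8% = CHF 13,280
  CHF 61,000 × 16% = CHF 9,760
  CHF 261,000 × 24% = CHF 62,640
  → CHF 85,680
  Less childcare facility credit CHF 34,000 → CHF 51,680

CHF 185,760 > CHF 51,680, so the book-profits minimum tax is the binding amount.

CHF 185,760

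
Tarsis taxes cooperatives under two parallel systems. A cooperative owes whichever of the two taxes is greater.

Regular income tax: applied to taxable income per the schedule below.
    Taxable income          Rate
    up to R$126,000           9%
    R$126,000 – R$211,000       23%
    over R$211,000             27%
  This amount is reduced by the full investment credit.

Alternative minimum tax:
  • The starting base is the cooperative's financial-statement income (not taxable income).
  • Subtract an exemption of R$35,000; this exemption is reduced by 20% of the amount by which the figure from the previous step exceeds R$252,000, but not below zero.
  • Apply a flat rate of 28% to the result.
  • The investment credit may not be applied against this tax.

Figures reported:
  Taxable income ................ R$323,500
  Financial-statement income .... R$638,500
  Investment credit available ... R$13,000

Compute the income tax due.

R$178,780

Regular income tax:
  R$126,000 × 9% = R$11,340
  R$85,000 × 23% = R$19,550
  R$112,500 × 27% = R$30,375
  → R$61,265
  Less investment credit R$13,000 → R$48,265

Alternative minimum tax:
  Base (financial-statement income): R$638,500
  Exemption: 20% × (R$638,500 − R$252,000) = R$77,300 ≥ R$35,000, so the exemption is fully phased out
  Base: R$638,500 − R$0 = R$638,500
  R$638,500 × 28% = R$178,780

R$178,780 > R$48,265, so the alternative minimum tax is the binding amount.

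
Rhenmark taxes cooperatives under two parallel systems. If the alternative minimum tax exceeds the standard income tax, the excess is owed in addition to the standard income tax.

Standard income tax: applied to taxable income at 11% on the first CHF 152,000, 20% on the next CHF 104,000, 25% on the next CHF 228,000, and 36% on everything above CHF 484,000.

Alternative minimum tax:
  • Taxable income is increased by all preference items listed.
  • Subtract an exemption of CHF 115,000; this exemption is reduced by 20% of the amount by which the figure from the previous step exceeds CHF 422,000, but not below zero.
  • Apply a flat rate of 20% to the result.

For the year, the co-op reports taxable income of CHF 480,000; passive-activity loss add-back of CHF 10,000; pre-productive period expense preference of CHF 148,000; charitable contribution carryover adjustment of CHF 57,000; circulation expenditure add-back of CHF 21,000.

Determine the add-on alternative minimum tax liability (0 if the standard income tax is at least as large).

CHF 38,440

Alternative minimum tax:
  Adjusted income: CHF 480,000 + CHF 10,000 + CHF 148,000 + CHF 57,000 + CHF 21,000 = CHF 716,000
  Exemption: CHF 115,000 − 20% × (CHF 716,000 − CHF 422,000) = CHF 115,000 − CHF 58,800 = CHF 56,200
  Base: CHF 716,000 − CHF 56,200 = CHF 659,800
  CHF 659,800 × 20% = CHF 131,960

Standard income tax:
  CHF 152,000 × 11% = CHF 16,720
  CHF 104,000 × 20% = CHF 20,800
  CHF 224,000 × 25% = CHF 56,000
  → CHF 93,520

Excess of alternative minimum tax over standard income tax: CHF 131,960 − CHF 93,520 = CHF 38,440.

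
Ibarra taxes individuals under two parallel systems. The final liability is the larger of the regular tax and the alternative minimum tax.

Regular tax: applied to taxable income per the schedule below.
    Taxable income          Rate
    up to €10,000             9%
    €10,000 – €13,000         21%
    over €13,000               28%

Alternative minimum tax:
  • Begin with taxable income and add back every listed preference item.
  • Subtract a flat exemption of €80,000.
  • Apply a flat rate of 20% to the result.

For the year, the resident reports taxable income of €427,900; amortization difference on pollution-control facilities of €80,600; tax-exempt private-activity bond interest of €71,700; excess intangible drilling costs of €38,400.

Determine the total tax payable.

Regular tax:
  €10,000 × 9% = €900
  €3,000 × 21% = €630
  €414,900 × 28% = €116,172
  → €117,702

Alternative minimum tax:
  Adjusted income: €427,900 + €80,600 + €71,700 + €38,400 = €618,600
  Less exemption €80,000 → base €538,600
  €538,600 × 20% = €107,720

€117,702 > €107,720, so the regular tax governs.

€117,702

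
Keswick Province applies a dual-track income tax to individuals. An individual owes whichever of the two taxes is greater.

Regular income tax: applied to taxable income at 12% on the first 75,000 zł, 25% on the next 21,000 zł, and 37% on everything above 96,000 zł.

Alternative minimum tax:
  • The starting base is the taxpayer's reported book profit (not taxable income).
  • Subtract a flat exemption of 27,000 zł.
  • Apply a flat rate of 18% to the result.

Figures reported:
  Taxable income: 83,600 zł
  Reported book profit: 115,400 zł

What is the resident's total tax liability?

15,912 zł

Regular income tax:
  75,000 zł × 12% = 9,000 zł
  8,600 zł × 25% = 2,150 zł
  → 11,150 zł

Alternative minimum tax:
  Base (reported book profit): 115,400 zł
  Less exemption 27,000 zł → base 88,400 zł
  88,400 zł × 18% = 15,912 zł

15,912 zł > 11,150 zł, so the alternative minimum tax is the binding amount.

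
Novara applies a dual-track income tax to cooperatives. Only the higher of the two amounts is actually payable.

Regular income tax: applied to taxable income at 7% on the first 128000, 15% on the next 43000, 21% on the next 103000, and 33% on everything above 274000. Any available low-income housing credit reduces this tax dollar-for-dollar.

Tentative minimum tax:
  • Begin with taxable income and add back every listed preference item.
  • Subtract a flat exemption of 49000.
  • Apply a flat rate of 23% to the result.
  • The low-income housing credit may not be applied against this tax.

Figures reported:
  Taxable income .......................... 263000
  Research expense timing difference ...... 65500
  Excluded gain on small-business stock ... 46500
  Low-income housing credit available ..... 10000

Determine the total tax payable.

74980

Tentative minimum tax:
  Adjusted income: 263000 + 65500 + 46500 = 375000
  Less exemption 49000 → base 326000
  326000 × 23% = 74980

Regular income tax:
  128000 × 7% = 8960
  43000 × 15% = 6450
  92000 × 21% = 19320
  → 34730
  Less low-income housing credit 10000 → 24730

74980 > 24730, so the tentative minimum tax is the binding amount.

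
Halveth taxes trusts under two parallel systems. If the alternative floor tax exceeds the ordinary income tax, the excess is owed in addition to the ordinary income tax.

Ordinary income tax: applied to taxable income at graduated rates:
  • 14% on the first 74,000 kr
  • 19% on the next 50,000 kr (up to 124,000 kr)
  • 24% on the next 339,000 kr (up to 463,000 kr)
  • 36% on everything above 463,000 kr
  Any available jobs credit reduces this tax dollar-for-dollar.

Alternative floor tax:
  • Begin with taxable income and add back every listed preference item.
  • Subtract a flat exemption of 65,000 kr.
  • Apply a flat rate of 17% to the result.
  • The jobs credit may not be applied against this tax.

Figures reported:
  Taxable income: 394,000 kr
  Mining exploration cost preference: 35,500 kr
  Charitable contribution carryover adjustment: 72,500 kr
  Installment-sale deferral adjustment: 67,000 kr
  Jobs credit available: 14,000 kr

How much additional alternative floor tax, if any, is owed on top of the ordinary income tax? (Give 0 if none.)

15,020 kr

Alternative floor tax:
  Adjusted income: 394,000 kr + 35,500 kr + 72,500 kr + 67,000 kr = 569,000 kr
  Less exemption 65,000 kr → base 504,000 kr
  504,000 kr × 17% = 85,680 kr

Ordinary income tax:
  74,000 kr × 14% = 10,360 kr
  50,000 kr × 19% = 9,500 kr
  270,000 kr × 24% = 64,800 kr
  → 84,660 kr
  Less jobs credit 14,000 kr → 70,660 kr

Excess of alternative floor tax over ordinary income tax: 85,680 kr − 70,660 kr = 15,020 kr.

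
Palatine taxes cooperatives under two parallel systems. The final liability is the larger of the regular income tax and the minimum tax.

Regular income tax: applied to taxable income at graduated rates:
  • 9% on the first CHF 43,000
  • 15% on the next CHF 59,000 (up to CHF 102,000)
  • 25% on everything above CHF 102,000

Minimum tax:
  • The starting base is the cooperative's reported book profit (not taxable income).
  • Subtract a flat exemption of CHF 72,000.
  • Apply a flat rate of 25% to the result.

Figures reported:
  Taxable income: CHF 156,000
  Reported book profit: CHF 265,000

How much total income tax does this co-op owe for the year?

CHF 48,250

Regular income tax:
  CHF 43,000 × 9% = CHF 3,870
  CHF 59,000 × 15% = CHF 8,850
  CHF 54,000 × 25% = CHF 13,500
  → CHF 26,220

Minimum tax:
  Base (reported book profit): CHF 265,000
  Less exemption CHF 72,000 → base CHF 193,000
  CHF 193,000 × 25% = CHF 48,250

CHF 48,250 > CHF 26,220, so the minimum tax is the binding amount.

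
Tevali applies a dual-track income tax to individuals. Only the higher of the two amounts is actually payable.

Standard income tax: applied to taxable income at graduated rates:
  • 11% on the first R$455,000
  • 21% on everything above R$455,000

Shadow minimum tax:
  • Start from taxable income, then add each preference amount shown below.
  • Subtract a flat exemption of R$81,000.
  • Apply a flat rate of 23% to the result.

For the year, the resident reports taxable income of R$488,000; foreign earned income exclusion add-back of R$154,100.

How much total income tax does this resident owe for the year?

Standard income tax:
  R$455,000 × 11% = R$50,050
  R$33,000 × 21% = R$6,930
  → R$56,980

Shadow minimum tax:
  Adjusted income: R$488,000 + R$154,100 = R$642,100
  Less exemption R$81,000 → base R$561,100
  R$561,100 × 23% = R$129,053

R$129,053 > R$56,980, so the shadow minimum tax is the binding amount.

R$129,053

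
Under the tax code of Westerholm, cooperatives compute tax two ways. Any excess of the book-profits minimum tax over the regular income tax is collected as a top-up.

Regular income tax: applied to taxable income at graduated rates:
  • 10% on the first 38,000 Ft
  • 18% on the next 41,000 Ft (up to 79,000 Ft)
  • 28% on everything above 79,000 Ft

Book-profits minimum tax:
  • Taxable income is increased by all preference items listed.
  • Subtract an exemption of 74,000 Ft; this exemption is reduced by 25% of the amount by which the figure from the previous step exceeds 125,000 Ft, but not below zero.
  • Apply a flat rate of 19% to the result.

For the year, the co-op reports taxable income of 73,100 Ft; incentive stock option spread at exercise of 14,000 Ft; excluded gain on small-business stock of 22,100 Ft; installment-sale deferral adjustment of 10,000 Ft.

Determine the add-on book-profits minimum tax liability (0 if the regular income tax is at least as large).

0 Ft

Regular income tax:
  38,000 Ft × 10% = 3,800 Ft
  35,100 Ft × 18% = 6,318 Ft
  → 10,118 Ft

Book-profits minimum tax:
  Adjusted income: 73,100 Ft + 14,000 Ft + 22,100 Ft + 10,000 Ft = 119,200 Ft
  Exemption: 119,200 Ft ≤ 125,000 Ft, so full 74,000 Ft applies
  Base: 119,200 Ft − 74,000 Ft = 45,200 Ft
  45,200 Ft × 19% = 8,588 Ft

8,588 Ft ≤ 10,118 Ft, so no add-on is due.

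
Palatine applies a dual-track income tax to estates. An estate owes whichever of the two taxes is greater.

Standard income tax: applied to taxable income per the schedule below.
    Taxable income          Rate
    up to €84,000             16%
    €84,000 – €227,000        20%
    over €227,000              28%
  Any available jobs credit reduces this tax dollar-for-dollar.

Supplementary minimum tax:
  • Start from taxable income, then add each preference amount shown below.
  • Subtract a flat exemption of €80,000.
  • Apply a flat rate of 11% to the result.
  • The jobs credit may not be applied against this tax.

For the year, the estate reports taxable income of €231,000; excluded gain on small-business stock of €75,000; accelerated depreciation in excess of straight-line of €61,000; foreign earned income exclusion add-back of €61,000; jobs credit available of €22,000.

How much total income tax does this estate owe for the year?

€38,280

Standard income tax:
  €84,000 × 16% = €13,440
  €143,000 × 20% = €28,600
  €4,000 × 28% = €1,120
  → €43,160
  Less jobs credit €22,000 → €21,160

Supplementary minimum tax:
  Adjusted income: €231,000 + €75,000 + €61,000 + €61,000 = €428,000
  Less exemption €80,000 → base €348,000
  €348,000 × 11% = €38,280

€38,280 > €21,160, so the supplementary minimum tax is the binding amount.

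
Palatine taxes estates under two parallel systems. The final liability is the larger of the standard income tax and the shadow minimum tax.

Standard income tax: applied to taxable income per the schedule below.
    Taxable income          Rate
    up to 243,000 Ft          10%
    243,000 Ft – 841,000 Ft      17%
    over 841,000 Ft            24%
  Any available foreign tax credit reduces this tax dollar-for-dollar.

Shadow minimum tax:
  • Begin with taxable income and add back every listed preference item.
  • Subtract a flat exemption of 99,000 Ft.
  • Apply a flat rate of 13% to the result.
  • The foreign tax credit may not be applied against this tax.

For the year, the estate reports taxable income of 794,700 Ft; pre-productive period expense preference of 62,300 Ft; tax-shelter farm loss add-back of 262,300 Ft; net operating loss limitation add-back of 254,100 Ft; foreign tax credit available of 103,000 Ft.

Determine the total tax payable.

165,672 Ft

Shadow minimum tax:
  Adjusted income: 794,700 Ft + 62,300 Ft + 262,300 Ft + 254,100 Ft = 1,373,400 Ft
  Less exemption 99,000 Ft → base 1,274,400 Ft
  1,274,400 Ft × 13% = 165,672 Ft

Standard income tax:
  243,000 Ft × 10% = 24,300 Ft
  551,700 Ft × 17% = 93,789 Ft
  → 118,089 Ft
  Less foreign tax credit 103,000 Ft → 15,089 Ft

165,672 Ft > 15,089 Ft, so the shadow minimum tax is the binding amount.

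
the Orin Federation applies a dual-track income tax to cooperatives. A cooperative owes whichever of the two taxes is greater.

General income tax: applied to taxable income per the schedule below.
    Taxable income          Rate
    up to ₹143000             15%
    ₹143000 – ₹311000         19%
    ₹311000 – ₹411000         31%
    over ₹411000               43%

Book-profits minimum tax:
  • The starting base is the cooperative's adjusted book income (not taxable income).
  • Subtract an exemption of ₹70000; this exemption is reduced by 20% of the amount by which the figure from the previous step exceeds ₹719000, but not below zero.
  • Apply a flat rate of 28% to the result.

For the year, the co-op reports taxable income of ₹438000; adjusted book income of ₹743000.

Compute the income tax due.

Book-profits minimum tax:
  Base (adjusted book income): ₹743000
  Exemption: ₹70000 − 20% × (₹743000 − ₹719000) = ₹70000 − ₹4800 = ₹65200
  Base: ₹743000 − ₹65200 = ₹677800
  ₹677800 × 28% = ₹189784

General income tax:
  ₹143000 × 15% = ₹21450
  ₹168000 × 19% = ₹31920
  ₹100000 × 31% = ₹31000
  ₹27000 × 43% = ₹11610
  → ₹95980

₹189784 > ₹95980, so the book-profits minimum tax is the binding amount.

₹189784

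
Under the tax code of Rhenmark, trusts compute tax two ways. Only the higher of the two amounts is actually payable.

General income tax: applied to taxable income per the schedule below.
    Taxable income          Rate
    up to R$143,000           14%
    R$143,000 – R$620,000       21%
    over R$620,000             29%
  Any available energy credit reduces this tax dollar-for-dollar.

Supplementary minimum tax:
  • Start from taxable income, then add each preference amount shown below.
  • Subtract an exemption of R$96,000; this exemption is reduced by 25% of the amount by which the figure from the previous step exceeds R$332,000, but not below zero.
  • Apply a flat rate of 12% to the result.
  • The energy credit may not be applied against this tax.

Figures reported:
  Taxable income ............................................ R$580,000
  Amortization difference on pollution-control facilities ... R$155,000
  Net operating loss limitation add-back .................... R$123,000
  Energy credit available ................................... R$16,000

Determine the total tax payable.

R$102,960

Supplementary minimum tax:
  Adjusted income: R$580,000 + R$155,000 + R$123,000 = R$858,000
  Exemption: 25% × (R$858,000 − R$332,000) = R$131,500 ≥ R$96,000, so the exemption is fully phased out
  Base: R$858,000 − R$0 = R$858,000
  R$858,000 × 12% = R$102,960

General income tax:
  R$143,000 × 14% = R$20,020
  R$437,000 × 21% = R$91,770
  → R$111,790
  Less energy credit R$16,000 → R$95,790

R$102,960 > R$95,790, so the supplementary minimum tax is the binding amount.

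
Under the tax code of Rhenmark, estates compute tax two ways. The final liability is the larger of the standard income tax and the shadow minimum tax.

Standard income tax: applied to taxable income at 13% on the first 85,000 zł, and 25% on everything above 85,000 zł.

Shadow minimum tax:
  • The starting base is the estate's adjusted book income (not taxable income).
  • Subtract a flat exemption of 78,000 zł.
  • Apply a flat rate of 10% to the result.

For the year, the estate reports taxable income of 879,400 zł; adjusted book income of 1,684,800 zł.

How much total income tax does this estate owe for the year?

209,650 zł

Standard income tax:
  85,000 zł × 13% = 11,050 zł
  794,400 zł × 25% = 198,600 zł
  → 209,650 zł

Shadow minimum tax:
  Base (adjusted book income): 1,684,800 zł
  Less exemption 78,000 zł → base 1,606,800 zł
  1,606,800 zł × 10% = 160,680 zł

209,650 zł > 160,680 zł, so the standard income tax governs.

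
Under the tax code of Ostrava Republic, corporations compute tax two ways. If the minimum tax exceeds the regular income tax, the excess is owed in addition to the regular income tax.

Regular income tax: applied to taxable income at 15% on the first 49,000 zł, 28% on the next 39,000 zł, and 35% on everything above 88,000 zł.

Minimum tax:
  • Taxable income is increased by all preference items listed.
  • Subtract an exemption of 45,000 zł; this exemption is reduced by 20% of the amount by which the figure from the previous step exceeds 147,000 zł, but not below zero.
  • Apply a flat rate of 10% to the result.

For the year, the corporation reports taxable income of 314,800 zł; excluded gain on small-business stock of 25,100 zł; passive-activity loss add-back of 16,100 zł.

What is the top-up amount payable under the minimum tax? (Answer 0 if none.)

Regular income tax:
  49,000 zł × 15% = 7,350 zł
  39,000 zł × 28% = 10,920 zł
  226,800 zł × 35% = 79,380 zł
  → 97,650 zł

Minimum tax:
  Adjusted income: 314,800 zł + 25,100 zł + 16,100 zł = 356,000 zł
  Exemption: 45,000 zł − 20% × (356,000 zł − 147,000 zł) = 45,000 zł − 41,800 zł = 3,200 zł
  Base: 356,000 zł − 3,200 zł = 352,800 zł
  352,800 zł × 10% = 35,280 zł

35,280 zł ≤ 97,650 zł, so no add-on is due.

0 zł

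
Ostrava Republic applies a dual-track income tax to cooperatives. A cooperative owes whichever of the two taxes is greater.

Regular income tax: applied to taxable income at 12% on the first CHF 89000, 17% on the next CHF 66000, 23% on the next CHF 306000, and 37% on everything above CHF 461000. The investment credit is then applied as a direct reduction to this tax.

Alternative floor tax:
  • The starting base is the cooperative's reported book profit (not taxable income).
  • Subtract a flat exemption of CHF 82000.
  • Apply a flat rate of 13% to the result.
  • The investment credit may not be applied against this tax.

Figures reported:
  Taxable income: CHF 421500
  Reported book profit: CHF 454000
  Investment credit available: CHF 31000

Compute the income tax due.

CHF 52195

Alternative floor tax:
  Base (reported book profit): CHF 454000
  Less exemption CHF 82000 → base CHF 372000
  CHF 372000 × 13% = CHF 48360

Regular income tax:
  CHF 89000 × 12% = CHF 10680
  CHF 66000 × 17% = CHF 11220
  CHF 266500 × 23% = CHF 61295
  → CHF 83195
  Less investment credit CHF 31000 → CHF 52195

CHF 52195 > CHF 48360, so the regular income tax governs.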